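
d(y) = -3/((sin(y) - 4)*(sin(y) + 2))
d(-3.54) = 0.35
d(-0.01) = 0.38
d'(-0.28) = -0.14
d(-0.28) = 0.41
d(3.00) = 0.36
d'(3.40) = 0.13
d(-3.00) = 0.39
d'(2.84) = 0.06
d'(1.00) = -0.01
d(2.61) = 0.34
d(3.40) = 0.40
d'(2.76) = 0.05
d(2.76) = 0.35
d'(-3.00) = 0.11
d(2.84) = 0.35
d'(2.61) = 0.03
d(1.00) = 0.33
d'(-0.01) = -0.10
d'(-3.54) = 0.05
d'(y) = 3*cos(y)/((sin(y) - 4)*(sin(y) + 2)^2) + 3*cos(y)/((sin(y) - 4)^2*(sin(y) + 2)) = 6*(sin(y) - 1)*cos(y)/((sin(y) - 4)^2*(sin(y) + 2)^2)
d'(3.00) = 0.07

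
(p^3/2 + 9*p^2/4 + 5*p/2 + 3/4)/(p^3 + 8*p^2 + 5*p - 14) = (2*p^3 + 9*p^2 + 10*p + 3)/(4*(p^3 + 8*p^2 + 5*p - 14))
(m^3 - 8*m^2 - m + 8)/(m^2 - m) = m - 7 - 8/m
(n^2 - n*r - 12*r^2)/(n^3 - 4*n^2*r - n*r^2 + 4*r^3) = (-n - 3*r)/(-n^2 + r^2)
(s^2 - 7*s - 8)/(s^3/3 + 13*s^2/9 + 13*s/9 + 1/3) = 9*(s - 8)/(3*s^2 + 10*s + 3)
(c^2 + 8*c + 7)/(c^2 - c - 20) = (c^2 + 8*c + 7)/(c^2 - c - 20)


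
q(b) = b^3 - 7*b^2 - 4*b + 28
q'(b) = 3*b^2 - 14*b - 4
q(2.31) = -6.27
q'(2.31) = -20.33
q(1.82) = 3.56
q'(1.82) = -19.54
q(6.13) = -29.21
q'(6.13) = 22.91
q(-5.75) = -370.55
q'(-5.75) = 175.69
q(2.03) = -0.60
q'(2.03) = -20.06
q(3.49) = -28.71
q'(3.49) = -16.32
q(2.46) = -9.31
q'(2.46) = -20.29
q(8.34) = 87.84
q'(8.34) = 87.91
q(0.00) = 28.00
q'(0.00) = -4.00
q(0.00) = 28.00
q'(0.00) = -4.00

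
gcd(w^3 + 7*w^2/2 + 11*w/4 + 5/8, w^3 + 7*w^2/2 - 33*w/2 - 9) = w + 1/2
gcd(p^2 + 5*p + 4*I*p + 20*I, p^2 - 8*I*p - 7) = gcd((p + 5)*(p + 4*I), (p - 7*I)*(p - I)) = 1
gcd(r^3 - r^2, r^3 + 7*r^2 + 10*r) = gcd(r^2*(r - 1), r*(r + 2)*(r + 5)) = r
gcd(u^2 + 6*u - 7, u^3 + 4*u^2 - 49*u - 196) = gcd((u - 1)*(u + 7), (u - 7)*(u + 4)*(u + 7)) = u + 7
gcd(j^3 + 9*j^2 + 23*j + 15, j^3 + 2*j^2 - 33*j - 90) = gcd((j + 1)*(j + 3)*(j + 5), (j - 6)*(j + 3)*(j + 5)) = j^2 + 8*j + 15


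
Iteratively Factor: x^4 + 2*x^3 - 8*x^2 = (x - 2)*(x^3 + 4*x^2) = x*(x - 2)*(x^2 + 4*x) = x*(x - 2)*(x + 4)*(x)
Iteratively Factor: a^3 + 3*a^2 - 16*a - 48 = (a + 4)*(a^2 - a - 12) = (a - 4)*(a + 4)*(a + 3)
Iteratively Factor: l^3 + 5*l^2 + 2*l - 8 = (l + 4)*(l^2 + l - 2) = (l + 2)*(l + 4)*(l - 1)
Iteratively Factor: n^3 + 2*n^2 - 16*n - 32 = (n + 4)*(n^2 - 2*n - 8) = (n + 2)*(n + 4)*(n - 4)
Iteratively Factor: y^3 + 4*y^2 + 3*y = (y + 1)*(y^2 + 3*y) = y*(y + 1)*(y + 3)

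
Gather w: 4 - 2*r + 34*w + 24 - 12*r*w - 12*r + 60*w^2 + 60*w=-14*r + 60*w^2 + w*(94 - 12*r) + 28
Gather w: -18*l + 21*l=3*l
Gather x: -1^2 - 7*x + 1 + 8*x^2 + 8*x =8*x^2 + x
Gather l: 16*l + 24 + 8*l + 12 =24*l + 36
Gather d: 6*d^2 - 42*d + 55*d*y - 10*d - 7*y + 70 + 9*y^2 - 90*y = 6*d^2 + d*(55*y - 52) + 9*y^2 - 97*y + 70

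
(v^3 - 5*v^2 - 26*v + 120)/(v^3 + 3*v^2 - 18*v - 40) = (v - 6)/(v + 2)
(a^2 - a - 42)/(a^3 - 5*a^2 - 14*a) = (a + 6)/(a*(a + 2))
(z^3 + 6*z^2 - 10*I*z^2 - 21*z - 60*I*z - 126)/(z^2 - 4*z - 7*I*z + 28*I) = (z^2 + 3*z*(2 - I) - 18*I)/(z - 4)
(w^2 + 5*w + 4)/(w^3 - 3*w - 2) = (w + 4)/(w^2 - w - 2)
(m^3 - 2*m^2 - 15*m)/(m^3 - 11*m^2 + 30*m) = (m + 3)/(m - 6)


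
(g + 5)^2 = g^2 + 10*g + 25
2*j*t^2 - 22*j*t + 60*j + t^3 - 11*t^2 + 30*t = (2*j + t)*(t - 6)*(t - 5)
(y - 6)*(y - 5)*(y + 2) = y^3 - 9*y^2 + 8*y + 60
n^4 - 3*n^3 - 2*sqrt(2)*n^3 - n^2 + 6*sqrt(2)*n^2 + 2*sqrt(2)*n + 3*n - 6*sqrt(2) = (n - 3)*(n - 1)*(n + 1)*(n - 2*sqrt(2))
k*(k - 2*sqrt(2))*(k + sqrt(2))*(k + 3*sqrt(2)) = k^4 + 2*sqrt(2)*k^3 - 10*k^2 - 12*sqrt(2)*k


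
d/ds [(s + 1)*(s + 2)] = 2*s + 3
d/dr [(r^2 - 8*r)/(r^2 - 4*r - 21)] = 2*(2*r^2 - 21*r + 84)/(r^4 - 8*r^3 - 26*r^2 + 168*r + 441)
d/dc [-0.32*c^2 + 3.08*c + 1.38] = 3.08 - 0.64*c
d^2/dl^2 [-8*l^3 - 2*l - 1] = -48*l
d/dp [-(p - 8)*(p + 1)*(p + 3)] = -3*p^2 + 8*p + 29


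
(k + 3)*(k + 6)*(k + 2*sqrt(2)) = k^3 + 2*sqrt(2)*k^2 + 9*k^2 + 18*k + 18*sqrt(2)*k + 36*sqrt(2)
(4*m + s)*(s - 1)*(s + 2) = 4*m*s^2 + 4*m*s - 8*m + s^3 + s^2 - 2*s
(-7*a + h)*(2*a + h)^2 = -28*a^3 - 24*a^2*h - 3*a*h^2 + h^3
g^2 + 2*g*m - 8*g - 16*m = (g - 8)*(g + 2*m)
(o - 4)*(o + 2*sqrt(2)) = o^2 - 4*o + 2*sqrt(2)*o - 8*sqrt(2)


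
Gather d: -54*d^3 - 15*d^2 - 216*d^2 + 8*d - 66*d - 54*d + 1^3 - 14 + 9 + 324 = -54*d^3 - 231*d^2 - 112*d + 320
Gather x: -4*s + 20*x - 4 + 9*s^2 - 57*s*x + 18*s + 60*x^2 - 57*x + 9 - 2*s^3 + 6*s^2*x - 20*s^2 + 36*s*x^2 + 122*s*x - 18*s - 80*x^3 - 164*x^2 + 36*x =-2*s^3 - 11*s^2 - 4*s - 80*x^3 + x^2*(36*s - 104) + x*(6*s^2 + 65*s - 1) + 5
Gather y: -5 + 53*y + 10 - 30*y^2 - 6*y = -30*y^2 + 47*y + 5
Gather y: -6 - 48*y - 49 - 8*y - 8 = -56*y - 63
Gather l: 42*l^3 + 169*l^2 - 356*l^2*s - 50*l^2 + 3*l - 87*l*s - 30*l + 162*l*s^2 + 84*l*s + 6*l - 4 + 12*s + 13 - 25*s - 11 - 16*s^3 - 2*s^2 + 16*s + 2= 42*l^3 + l^2*(119 - 356*s) + l*(162*s^2 - 3*s - 21) - 16*s^3 - 2*s^2 + 3*s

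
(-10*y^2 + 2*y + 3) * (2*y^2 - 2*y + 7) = -20*y^4 + 24*y^3 - 68*y^2 + 8*y + 21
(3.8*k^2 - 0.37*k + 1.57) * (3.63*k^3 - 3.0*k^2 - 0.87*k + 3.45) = 13.794*k^5 - 12.7431*k^4 + 3.5031*k^3 + 8.7219*k^2 - 2.6424*k + 5.4165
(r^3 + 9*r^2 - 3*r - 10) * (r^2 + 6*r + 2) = r^5 + 15*r^4 + 53*r^3 - 10*r^2 - 66*r - 20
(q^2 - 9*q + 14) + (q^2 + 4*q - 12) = 2*q^2 - 5*q + 2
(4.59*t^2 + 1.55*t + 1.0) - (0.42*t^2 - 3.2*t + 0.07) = 4.17*t^2 + 4.75*t + 0.93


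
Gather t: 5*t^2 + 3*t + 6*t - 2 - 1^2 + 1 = 5*t^2 + 9*t - 2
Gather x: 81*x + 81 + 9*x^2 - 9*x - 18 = 9*x^2 + 72*x + 63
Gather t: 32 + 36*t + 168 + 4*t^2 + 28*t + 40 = 4*t^2 + 64*t + 240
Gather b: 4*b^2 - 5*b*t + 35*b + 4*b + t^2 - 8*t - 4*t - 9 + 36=4*b^2 + b*(39 - 5*t) + t^2 - 12*t + 27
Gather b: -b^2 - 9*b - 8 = -b^2 - 9*b - 8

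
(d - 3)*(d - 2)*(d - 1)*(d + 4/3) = d^4 - 14*d^3/3 + 3*d^2 + 26*d/3 - 8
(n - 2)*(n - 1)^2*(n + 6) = n^4 + 2*n^3 - 19*n^2 + 28*n - 12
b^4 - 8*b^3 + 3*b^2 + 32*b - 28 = (b - 7)*(b - 2)*(b - 1)*(b + 2)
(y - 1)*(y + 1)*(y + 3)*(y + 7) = y^4 + 10*y^3 + 20*y^2 - 10*y - 21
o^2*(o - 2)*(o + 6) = o^4 + 4*o^3 - 12*o^2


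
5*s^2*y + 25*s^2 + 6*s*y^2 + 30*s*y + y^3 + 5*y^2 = (s + y)*(5*s + y)*(y + 5)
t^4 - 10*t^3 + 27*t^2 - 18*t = t*(t - 6)*(t - 3)*(t - 1)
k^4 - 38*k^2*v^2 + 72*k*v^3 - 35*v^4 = (k - 5*v)*(k - v)^2*(k + 7*v)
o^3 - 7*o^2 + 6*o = o*(o - 6)*(o - 1)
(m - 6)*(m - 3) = m^2 - 9*m + 18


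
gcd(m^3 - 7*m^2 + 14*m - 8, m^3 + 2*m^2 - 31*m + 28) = m^2 - 5*m + 4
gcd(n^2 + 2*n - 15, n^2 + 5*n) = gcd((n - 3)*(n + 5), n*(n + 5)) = n + 5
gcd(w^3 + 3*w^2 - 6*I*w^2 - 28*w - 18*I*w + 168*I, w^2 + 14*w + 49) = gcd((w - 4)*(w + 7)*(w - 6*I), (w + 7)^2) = w + 7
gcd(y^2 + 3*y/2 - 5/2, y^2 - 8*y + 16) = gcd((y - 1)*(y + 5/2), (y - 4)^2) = 1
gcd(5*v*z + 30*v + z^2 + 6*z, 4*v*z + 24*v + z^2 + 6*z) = z + 6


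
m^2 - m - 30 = (m - 6)*(m + 5)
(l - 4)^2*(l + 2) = l^3 - 6*l^2 + 32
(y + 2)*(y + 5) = y^2 + 7*y + 10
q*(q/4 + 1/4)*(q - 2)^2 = q^4/4 - 3*q^3/4 + q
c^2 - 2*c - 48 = (c - 8)*(c + 6)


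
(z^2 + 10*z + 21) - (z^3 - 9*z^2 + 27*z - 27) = -z^3 + 10*z^2 - 17*z + 48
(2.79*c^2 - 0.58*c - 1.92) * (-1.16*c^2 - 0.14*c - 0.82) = -3.2364*c^4 + 0.2822*c^3 + 0.0206*c^2 + 0.7444*c + 1.5744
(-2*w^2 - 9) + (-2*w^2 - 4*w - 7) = -4*w^2 - 4*w - 16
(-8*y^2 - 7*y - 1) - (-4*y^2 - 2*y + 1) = -4*y^2 - 5*y - 2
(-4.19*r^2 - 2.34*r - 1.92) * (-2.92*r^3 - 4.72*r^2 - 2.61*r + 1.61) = 12.2348*r^5 + 26.6096*r^4 + 27.5871*r^3 + 8.4239*r^2 + 1.2438*r - 3.0912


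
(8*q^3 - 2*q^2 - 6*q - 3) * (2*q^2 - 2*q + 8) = 16*q^5 - 20*q^4 + 56*q^3 - 10*q^2 - 42*q - 24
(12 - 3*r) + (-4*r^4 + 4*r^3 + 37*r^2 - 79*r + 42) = -4*r^4 + 4*r^3 + 37*r^2 - 82*r + 54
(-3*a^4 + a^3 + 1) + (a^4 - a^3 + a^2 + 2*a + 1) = -2*a^4 + a^2 + 2*a + 2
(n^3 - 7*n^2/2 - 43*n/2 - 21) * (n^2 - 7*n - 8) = n^5 - 21*n^4/2 - 5*n^3 + 315*n^2/2 + 319*n + 168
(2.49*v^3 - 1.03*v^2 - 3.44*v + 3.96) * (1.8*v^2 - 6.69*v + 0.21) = 4.482*v^5 - 18.5121*v^4 + 1.2216*v^3 + 29.9253*v^2 - 27.2148*v + 0.8316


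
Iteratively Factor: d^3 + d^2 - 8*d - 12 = (d + 2)*(d^2 - d - 6) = (d - 3)*(d + 2)*(d + 2)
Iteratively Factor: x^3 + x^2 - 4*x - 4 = (x + 1)*(x^2 - 4) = (x - 2)*(x + 1)*(x + 2)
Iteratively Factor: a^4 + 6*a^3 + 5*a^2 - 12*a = (a - 1)*(a^3 + 7*a^2 + 12*a) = a*(a - 1)*(a^2 + 7*a + 12) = a*(a - 1)*(a + 4)*(a + 3)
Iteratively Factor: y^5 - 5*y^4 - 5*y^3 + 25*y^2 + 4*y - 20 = (y + 2)*(y^4 - 7*y^3 + 9*y^2 + 7*y - 10) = (y - 2)*(y + 2)*(y^3 - 5*y^2 - y + 5) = (y - 2)*(y - 1)*(y + 2)*(y^2 - 4*y - 5) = (y - 5)*(y - 2)*(y - 1)*(y + 2)*(y + 1)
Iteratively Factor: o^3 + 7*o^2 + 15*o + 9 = (o + 1)*(o^2 + 6*o + 9) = (o + 1)*(o + 3)*(o + 3)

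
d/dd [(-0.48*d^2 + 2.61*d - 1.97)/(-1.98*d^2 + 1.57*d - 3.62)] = (4.4142*d^2 - 4.326*d - 6.3553)/(3.9204*d^4 - 6.2172*d^3 + 16.8001*d^2 - 11.3668*d + 13.1044)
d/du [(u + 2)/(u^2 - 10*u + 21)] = (u^2 - 10*u - 2*(u - 5)*(u + 2) + 21)/(u^2 - 10*u + 21)^2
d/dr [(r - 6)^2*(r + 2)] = (r - 6)*(3*r - 2)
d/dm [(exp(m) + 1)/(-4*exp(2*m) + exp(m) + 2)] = ((exp(m) + 1)*(8*exp(m) - 1) - 4*exp(2*m) + exp(m) + 2)*exp(m)/(-4*exp(2*m) + exp(m) + 2)^2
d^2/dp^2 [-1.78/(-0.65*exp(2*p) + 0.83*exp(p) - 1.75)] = ((1.4774 - 4.628*exp(p))*(0.65*exp(2*p) - 0.83*exp(p) + 1.75) + 1.78*(1.3*exp(p) - 0.83)*(2.6*exp(p) - 1.66)*exp(p))*exp(p)/(0.65*exp(2*p) - 0.83*exp(p) + 1.75)^3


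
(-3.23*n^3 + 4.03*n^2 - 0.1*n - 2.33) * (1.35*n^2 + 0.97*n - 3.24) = -4.3605*n^5 + 2.3074*n^4 + 14.2393*n^3 - 16.2997*n^2 - 1.9361*n + 7.5492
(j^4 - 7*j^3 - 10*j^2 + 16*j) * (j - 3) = j^5 - 10*j^4 + 11*j^3 + 46*j^2 - 48*j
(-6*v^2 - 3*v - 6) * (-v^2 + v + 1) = 6*v^4 - 3*v^3 - 3*v^2 - 9*v - 6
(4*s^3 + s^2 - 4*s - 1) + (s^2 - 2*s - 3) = 4*s^3 + 2*s^2 - 6*s - 4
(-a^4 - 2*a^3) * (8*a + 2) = -8*a^5 - 18*a^4 - 4*a^3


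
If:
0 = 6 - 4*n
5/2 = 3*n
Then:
No Solution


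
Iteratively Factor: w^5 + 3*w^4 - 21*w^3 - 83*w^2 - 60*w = (w + 1)*(w^4 + 2*w^3 - 23*w^2 - 60*w) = w*(w + 1)*(w^3 + 2*w^2 - 23*w - 60) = w*(w + 1)*(w + 3)*(w^2 - w - 20) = w*(w + 1)*(w + 3)*(w + 4)*(w - 5)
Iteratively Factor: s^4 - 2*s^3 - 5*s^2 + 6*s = (s - 3)*(s^3 + s^2 - 2*s) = (s - 3)*(s + 2)*(s^2 - s) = (s - 3)*(s - 1)*(s + 2)*(s)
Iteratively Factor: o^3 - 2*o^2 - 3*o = (o + 1)*(o^2 - 3*o) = o*(o + 1)*(o - 3)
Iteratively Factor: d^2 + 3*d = (d)*(d + 3)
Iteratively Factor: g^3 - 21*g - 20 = (g + 1)*(g^2 - g - 20) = (g - 5)*(g + 1)*(g + 4)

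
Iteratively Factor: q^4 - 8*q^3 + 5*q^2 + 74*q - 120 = (q + 3)*(q^3 - 11*q^2 + 38*q - 40) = (q - 5)*(q + 3)*(q^2 - 6*q + 8) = (q - 5)*(q - 2)*(q + 3)*(q - 4)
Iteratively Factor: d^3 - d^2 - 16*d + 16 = (d - 4)*(d^2 + 3*d - 4) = (d - 4)*(d + 4)*(d - 1)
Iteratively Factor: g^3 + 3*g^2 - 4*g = (g)*(g^2 + 3*g - 4) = g*(g + 4)*(g - 1)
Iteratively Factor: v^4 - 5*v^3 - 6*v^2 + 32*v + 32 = (v - 4)*(v^3 - v^2 - 10*v - 8) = (v - 4)*(v + 2)*(v^2 - 3*v - 4) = (v - 4)^2*(v + 2)*(v + 1)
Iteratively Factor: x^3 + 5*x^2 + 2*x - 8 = (x - 1)*(x^2 + 6*x + 8) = (x - 1)*(x + 2)*(x + 4)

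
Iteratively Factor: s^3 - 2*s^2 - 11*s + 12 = (s - 1)*(s^2 - s - 12) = (s - 1)*(s + 3)*(s - 4)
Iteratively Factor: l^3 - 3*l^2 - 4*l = (l - 4)*(l^2 + l) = (l - 4)*(l + 1)*(l)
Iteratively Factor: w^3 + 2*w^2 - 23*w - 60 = (w + 3)*(w^2 - w - 20) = (w + 3)*(w + 4)*(w - 5)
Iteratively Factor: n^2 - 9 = (n - 3)*(n + 3)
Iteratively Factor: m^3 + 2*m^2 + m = (m)*(m^2 + 2*m + 1) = m*(m + 1)*(m + 1)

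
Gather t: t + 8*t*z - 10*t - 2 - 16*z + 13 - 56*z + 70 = t*(8*z - 9) - 72*z + 81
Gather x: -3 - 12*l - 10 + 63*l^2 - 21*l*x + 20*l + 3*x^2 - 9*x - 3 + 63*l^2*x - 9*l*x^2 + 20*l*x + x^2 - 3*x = 63*l^2 + 8*l + x^2*(4 - 9*l) + x*(63*l^2 - l - 12) - 16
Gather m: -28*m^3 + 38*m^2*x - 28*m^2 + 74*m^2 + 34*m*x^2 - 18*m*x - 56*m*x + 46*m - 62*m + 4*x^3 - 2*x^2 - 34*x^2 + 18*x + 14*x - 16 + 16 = -28*m^3 + m^2*(38*x + 46) + m*(34*x^2 - 74*x - 16) + 4*x^3 - 36*x^2 + 32*x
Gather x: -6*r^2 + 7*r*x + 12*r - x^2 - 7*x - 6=-6*r^2 + 12*r - x^2 + x*(7*r - 7) - 6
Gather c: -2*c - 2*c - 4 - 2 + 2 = -4*c - 4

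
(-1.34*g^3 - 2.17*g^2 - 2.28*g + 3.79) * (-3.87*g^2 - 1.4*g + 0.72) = 5.1858*g^5 + 10.2739*g^4 + 10.8968*g^3 - 13.0377*g^2 - 6.9476*g + 2.7288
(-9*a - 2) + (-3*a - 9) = -12*a - 11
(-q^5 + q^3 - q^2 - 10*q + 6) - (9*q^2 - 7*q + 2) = -q^5 + q^3 - 10*q^2 - 3*q + 4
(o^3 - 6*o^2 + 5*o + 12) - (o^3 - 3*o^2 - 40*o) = -3*o^2 + 45*o + 12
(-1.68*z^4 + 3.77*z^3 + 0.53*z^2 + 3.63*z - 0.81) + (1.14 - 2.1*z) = -1.68*z^4 + 3.77*z^3 + 0.53*z^2 + 1.53*z + 0.33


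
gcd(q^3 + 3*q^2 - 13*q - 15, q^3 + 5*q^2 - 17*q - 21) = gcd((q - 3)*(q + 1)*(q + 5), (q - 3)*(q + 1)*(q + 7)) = q^2 - 2*q - 3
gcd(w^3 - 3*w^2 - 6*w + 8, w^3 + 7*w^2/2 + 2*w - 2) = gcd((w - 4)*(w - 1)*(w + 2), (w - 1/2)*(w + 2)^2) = w + 2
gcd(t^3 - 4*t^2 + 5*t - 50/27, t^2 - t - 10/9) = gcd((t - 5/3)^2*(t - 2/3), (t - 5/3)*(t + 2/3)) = t - 5/3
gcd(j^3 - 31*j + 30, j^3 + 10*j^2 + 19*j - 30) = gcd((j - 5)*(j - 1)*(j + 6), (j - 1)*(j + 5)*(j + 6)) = j^2 + 5*j - 6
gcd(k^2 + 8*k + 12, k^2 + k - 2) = k + 2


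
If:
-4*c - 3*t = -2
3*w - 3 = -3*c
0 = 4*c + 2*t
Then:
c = -1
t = 2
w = 2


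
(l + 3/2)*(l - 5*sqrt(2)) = l^2 - 5*sqrt(2)*l + 3*l/2 - 15*sqrt(2)/2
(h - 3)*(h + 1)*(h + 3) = h^3 + h^2 - 9*h - 9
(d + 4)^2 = d^2 + 8*d + 16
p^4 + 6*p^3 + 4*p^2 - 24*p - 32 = (p - 2)*(p + 2)^2*(p + 4)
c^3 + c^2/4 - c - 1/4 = (c - 1)*(c + 1/4)*(c + 1)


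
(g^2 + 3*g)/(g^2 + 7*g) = (g + 3)/(g + 7)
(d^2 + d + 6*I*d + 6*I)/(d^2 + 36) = (d + 1)/(d - 6*I)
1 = 1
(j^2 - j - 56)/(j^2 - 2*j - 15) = (-j^2 + j + 56)/(-j^2 + 2*j + 15)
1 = 1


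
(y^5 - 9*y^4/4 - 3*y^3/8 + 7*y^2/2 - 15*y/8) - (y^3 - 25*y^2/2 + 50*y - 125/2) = y^5 - 9*y^4/4 - 11*y^3/8 + 16*y^2 - 415*y/8 + 125/2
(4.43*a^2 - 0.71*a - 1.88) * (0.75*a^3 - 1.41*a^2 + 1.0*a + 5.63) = 3.3225*a^5 - 6.7788*a^4 + 4.0211*a^3 + 26.8817*a^2 - 5.8773*a - 10.5844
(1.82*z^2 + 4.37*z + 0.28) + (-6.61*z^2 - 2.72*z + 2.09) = -4.79*z^2 + 1.65*z + 2.37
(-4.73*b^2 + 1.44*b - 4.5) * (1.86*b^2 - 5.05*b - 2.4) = -8.7978*b^4 + 26.5649*b^3 - 4.29*b^2 + 19.269*b + 10.8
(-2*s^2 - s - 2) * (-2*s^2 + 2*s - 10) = 4*s^4 - 2*s^3 + 22*s^2 + 6*s + 20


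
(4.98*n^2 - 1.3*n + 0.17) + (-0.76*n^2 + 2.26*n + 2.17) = 4.22*n^2 + 0.96*n + 2.34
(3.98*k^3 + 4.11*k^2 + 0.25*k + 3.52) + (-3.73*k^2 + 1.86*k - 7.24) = 3.98*k^3 + 0.38*k^2 + 2.11*k - 3.72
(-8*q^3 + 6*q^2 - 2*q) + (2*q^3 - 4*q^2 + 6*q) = -6*q^3 + 2*q^2 + 4*q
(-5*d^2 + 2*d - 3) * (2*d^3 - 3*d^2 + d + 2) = -10*d^5 + 19*d^4 - 17*d^3 + d^2 + d - 6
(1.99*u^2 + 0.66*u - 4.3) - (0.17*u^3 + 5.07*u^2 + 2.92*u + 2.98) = -0.17*u^3 - 3.08*u^2 - 2.26*u - 7.28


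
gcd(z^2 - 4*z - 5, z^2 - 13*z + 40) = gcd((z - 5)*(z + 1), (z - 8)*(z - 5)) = z - 5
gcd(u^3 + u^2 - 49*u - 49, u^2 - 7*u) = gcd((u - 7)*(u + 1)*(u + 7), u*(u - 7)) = u - 7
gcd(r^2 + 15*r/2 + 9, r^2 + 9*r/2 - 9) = r + 6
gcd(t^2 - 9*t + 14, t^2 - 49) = t - 7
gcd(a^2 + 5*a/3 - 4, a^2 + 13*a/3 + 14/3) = 1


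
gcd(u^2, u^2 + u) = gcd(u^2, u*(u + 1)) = u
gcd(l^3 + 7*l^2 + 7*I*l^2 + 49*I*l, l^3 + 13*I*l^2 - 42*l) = l^2 + 7*I*l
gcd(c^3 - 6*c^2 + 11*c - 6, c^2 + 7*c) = 1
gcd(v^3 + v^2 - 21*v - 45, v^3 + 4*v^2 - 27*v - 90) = v^2 - 2*v - 15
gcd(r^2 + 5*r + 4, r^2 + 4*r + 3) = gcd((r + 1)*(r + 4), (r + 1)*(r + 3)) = r + 1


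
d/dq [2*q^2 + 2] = 4*q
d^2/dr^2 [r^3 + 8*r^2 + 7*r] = 6*r + 16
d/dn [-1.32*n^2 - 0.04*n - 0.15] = -2.64*n - 0.04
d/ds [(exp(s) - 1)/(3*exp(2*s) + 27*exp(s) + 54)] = ((1 - exp(s))*(2*exp(s) + 9) + exp(2*s) + 9*exp(s) + 18)*exp(s)/(3*(exp(2*s) + 9*exp(s) + 18)^2)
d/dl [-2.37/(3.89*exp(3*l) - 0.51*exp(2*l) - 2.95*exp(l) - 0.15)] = (27.6579*exp(2*l) - 2.4174*exp(l) - 6.9915)*exp(l)/(-3.89*exp(3*l) + 0.51*exp(2*l) + 2.95*exp(l) + 0.15)^2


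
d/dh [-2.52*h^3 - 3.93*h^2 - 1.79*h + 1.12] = -7.56*h^2 - 7.86*h - 1.79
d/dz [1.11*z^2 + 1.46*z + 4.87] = 2.22*z + 1.46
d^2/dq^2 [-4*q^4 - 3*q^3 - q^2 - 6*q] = -48*q^2 - 18*q - 2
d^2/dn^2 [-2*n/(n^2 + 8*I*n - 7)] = 4*(-4*n*(n + 4*I)^2 + (3*n + 8*I)*(n^2 + 8*I*n - 7))/(n^2 + 8*I*n - 7)^3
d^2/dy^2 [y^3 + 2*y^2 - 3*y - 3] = 6*y + 4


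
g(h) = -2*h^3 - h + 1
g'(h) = -6*h^2 - 1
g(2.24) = -23.72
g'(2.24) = -31.11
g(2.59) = -36.34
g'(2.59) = -41.25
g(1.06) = -2.44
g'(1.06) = -7.74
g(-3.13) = 65.46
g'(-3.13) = -59.78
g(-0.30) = 1.35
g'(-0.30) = -1.54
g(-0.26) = 1.30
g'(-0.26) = -1.41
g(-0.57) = 1.94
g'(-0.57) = -2.95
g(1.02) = -2.14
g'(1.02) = -7.24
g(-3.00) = 58.00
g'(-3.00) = -55.00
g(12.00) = -3467.00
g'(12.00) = -865.00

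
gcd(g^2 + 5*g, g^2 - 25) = g + 5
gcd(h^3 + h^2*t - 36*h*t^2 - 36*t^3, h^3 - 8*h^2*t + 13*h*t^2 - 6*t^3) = -h + 6*t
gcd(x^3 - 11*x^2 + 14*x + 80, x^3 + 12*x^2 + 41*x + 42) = x + 2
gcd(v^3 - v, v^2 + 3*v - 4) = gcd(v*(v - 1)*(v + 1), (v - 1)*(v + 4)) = v - 1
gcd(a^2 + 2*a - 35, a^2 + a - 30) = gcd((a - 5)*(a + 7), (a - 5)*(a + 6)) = a - 5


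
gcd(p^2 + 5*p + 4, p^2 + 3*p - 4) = p + 4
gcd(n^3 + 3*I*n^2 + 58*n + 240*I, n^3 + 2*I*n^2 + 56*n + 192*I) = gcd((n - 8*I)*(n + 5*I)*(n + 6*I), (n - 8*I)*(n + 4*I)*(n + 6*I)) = n^2 - 2*I*n + 48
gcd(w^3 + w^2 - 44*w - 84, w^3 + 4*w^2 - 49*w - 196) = w - 7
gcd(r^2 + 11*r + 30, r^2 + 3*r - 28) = 1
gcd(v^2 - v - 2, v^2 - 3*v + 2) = v - 2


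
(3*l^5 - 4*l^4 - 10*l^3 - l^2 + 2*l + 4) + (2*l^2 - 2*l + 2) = 3*l^5 - 4*l^4 - 10*l^3 + l^2 + 6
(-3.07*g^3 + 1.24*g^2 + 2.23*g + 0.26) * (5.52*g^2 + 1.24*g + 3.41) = -16.9464*g^5 + 3.038*g^4 + 3.3785*g^3 + 8.4288*g^2 + 7.9267*g + 0.8866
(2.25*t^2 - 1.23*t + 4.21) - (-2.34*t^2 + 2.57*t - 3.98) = 4.59*t^2 - 3.8*t + 8.19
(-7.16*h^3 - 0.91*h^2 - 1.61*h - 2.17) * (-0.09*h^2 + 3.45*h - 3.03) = 0.6444*h^5 - 24.6201*h^4 + 18.7002*h^3 - 2.6019*h^2 - 2.6082*h + 6.5751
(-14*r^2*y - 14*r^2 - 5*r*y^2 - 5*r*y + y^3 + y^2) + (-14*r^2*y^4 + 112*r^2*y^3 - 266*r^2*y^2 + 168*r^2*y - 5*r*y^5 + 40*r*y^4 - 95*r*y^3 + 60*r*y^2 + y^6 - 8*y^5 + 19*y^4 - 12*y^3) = -14*r^2*y^4 + 112*r^2*y^3 - 266*r^2*y^2 + 154*r^2*y - 14*r^2 - 5*r*y^5 + 40*r*y^4 - 95*r*y^3 + 55*r*y^2 - 5*r*y + y^6 - 8*y^5 + 19*y^4 - 11*y^3 + y^2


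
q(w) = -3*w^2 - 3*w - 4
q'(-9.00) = 51.00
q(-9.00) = -220.00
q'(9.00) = -57.00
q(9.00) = -274.00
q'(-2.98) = 14.88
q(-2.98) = -21.70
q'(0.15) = -3.90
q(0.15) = -4.52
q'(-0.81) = 1.86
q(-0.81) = -3.54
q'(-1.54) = 6.24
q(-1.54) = -6.49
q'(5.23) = -34.38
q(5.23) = -101.75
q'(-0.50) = 0.00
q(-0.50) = -3.25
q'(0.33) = -4.98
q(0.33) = -5.32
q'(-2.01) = 9.06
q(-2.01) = -10.09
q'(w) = -6*w - 3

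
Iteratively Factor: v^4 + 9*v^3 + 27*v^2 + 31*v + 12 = (v + 1)*(v^3 + 8*v^2 + 19*v + 12) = (v + 1)*(v + 3)*(v^2 + 5*v + 4) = (v + 1)*(v + 3)*(v + 4)*(v + 1)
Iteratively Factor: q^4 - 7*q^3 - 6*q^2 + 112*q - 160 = (q - 4)*(q^3 - 3*q^2 - 18*q + 40) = (q - 4)*(q - 2)*(q^2 - q - 20) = (q - 4)*(q - 2)*(q + 4)*(q - 5)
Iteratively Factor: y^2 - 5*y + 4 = (y - 1)*(y - 4)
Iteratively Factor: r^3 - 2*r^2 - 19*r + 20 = (r - 5)*(r^2 + 3*r - 4) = (r - 5)*(r - 1)*(r + 4)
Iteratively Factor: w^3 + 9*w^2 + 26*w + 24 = (w + 4)*(w^2 + 5*w + 6) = (w + 3)*(w + 4)*(w + 2)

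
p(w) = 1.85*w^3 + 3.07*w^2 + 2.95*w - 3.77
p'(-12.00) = 728.47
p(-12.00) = -2793.89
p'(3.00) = 71.32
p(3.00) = 82.66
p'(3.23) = 80.68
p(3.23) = 100.13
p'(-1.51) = 6.33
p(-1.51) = -7.59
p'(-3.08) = 36.69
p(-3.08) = -37.79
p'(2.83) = 64.78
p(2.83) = 71.10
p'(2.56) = 55.04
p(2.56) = 54.94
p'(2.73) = 61.08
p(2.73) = 64.80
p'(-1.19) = 3.50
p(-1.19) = -6.05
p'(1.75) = 30.69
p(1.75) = 20.71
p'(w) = 5.55*w^2 + 6.14*w + 2.95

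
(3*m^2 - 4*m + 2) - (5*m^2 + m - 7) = -2*m^2 - 5*m + 9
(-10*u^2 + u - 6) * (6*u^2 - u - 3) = -60*u^4 + 16*u^3 - 7*u^2 + 3*u + 18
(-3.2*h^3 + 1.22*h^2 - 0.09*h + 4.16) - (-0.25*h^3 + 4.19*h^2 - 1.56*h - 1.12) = -2.95*h^3 - 2.97*h^2 + 1.47*h + 5.28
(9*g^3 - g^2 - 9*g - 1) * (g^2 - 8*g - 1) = 9*g^5 - 73*g^4 - 10*g^3 + 72*g^2 + 17*g + 1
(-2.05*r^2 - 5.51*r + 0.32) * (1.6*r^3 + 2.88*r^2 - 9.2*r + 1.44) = -3.28*r^5 - 14.72*r^4 + 3.5032*r^3 + 48.6616*r^2 - 10.8784*r + 0.4608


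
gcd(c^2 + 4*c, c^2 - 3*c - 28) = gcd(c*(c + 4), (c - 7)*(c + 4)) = c + 4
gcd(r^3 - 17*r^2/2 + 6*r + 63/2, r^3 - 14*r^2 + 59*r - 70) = r - 7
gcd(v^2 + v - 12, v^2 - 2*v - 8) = 1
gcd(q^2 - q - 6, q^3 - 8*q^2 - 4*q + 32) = q + 2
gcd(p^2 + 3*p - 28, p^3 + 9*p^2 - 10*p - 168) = p^2 + 3*p - 28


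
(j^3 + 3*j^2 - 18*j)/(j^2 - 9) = j*(j + 6)/(j + 3)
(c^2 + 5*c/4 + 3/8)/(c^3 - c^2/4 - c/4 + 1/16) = 2*(4*c + 3)/(8*c^2 - 6*c + 1)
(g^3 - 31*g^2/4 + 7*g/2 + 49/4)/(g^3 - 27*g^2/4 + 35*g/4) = (g^2 - 6*g - 7)/(g*(g - 5))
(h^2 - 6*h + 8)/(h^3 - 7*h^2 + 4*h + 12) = (h - 4)/(h^2 - 5*h - 6)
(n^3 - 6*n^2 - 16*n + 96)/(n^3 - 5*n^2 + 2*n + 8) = (n^2 - 2*n - 24)/(n^2 - n - 2)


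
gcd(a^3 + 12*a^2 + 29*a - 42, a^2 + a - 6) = 1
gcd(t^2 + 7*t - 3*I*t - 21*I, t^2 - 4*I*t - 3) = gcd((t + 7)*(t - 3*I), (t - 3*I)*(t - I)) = t - 3*I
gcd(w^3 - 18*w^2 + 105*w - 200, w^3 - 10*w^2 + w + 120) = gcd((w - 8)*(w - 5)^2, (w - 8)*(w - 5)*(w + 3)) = w^2 - 13*w + 40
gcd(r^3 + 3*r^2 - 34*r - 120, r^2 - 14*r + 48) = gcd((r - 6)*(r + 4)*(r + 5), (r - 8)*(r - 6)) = r - 6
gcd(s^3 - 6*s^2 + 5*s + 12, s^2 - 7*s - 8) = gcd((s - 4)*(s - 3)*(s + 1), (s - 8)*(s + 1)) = s + 1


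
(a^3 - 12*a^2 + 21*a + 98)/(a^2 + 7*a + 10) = (a^2 - 14*a + 49)/(a + 5)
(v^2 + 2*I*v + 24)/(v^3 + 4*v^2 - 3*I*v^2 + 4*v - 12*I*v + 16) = (v + 6*I)/(v^2 + v*(4 + I) + 4*I)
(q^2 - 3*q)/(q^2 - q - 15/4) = 4*q*(3 - q)/(-4*q^2 + 4*q + 15)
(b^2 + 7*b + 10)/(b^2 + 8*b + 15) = (b + 2)/(b + 3)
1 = 1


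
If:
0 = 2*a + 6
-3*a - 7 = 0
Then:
No Solution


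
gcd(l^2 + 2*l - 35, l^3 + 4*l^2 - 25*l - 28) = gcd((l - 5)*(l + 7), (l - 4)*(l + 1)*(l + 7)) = l + 7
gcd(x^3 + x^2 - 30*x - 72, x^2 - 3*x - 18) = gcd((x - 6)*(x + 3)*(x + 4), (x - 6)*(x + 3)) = x^2 - 3*x - 18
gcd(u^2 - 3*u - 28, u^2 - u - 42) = u - 7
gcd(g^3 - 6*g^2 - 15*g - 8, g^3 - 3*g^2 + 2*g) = 1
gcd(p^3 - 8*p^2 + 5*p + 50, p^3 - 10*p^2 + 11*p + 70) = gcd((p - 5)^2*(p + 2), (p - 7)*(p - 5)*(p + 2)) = p^2 - 3*p - 10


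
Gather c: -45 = -45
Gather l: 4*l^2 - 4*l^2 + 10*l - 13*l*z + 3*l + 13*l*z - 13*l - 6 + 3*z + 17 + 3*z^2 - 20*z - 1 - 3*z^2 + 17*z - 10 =0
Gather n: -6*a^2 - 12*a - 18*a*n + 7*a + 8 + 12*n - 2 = -6*a^2 - 5*a + n*(12 - 18*a) + 6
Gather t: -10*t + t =-9*t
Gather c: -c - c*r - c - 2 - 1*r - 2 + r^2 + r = c*(-r - 2) + r^2 - 4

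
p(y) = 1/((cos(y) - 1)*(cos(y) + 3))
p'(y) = sin(y)/((cos(y) - 1)*(cos(y) + 3)^2) + sin(y)/((cos(y) - 1)^2*(cos(y) + 3))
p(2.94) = -0.25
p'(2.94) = 0.00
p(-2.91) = -0.25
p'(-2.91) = -0.00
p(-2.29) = -0.26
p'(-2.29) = -0.03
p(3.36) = -0.25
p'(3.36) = -0.00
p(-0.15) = -22.33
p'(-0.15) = -296.29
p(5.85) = -2.77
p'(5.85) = -12.29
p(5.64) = -1.32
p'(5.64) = -3.75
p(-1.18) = -0.48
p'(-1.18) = -0.58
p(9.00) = -0.25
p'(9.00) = 0.00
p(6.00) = -6.34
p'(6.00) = -44.03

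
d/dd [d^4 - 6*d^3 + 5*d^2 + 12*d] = 4*d^3 - 18*d^2 + 10*d + 12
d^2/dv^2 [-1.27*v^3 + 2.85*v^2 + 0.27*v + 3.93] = 5.7 - 7.62*v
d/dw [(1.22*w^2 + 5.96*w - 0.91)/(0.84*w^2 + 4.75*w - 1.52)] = (0.788599999999999*w^2 - 2.18*w - 4.7367)/(0.7056*w^4 + 7.98*w^3 + 20.0089*w^2 - 14.44*w + 2.3104)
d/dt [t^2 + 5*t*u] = 2*t + 5*u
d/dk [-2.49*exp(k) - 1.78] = -2.49*exp(k)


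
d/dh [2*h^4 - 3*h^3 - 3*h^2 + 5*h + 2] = 8*h^3 - 9*h^2 - 6*h + 5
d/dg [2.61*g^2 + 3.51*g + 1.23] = 5.22*g + 3.51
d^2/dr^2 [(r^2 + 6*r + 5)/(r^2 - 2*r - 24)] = 2*(8*r^3 + 87*r^2 + 402*r + 428)/(r^6 - 6*r^5 - 60*r^4 + 280*r^3 + 1440*r^2 - 3456*r - 13824)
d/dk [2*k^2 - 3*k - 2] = 4*k - 3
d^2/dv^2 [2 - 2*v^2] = -4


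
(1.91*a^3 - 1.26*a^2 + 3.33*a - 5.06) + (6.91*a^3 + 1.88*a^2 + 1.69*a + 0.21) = 8.82*a^3 + 0.62*a^2 + 5.02*a - 4.85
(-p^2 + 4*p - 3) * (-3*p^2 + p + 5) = 3*p^4 - 13*p^3 + 8*p^2 + 17*p - 15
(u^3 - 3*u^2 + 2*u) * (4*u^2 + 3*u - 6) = 4*u^5 - 9*u^4 - 7*u^3 + 24*u^2 - 12*u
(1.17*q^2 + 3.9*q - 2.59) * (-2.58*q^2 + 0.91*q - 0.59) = -3.0186*q^4 - 8.9973*q^3 + 9.5409*q^2 - 4.6579*q + 1.5281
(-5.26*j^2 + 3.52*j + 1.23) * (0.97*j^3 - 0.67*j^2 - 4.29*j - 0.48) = -5.1022*j^5 + 6.9386*j^4 + 21.4001*j^3 - 13.4001*j^2 - 6.9663*j - 0.5904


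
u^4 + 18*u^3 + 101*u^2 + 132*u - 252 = (u - 1)*(u + 6)^2*(u + 7)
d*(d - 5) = d^2 - 5*d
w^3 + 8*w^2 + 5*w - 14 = (w - 1)*(w + 2)*(w + 7)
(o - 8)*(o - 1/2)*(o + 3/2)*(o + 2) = o^4 - 5*o^3 - 91*o^2/4 - 23*o/2 + 12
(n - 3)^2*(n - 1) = n^3 - 7*n^2 + 15*n - 9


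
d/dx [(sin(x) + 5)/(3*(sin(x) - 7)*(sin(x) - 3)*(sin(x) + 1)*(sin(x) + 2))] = (-3*sin(x)^4 - 6*sin(x)^3 + 112*sin(x)^2 + 70*sin(x) - 173)*cos(x)/(3*(sin(x) - 7)^2*(sin(x) - 3)^2*(sin(x) + 1)^2*(sin(x) + 2)^2)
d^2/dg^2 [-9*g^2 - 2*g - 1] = -18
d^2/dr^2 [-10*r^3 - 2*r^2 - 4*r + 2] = -60*r - 4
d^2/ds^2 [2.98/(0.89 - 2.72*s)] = -44.094464/(2.72*s - 0.89)^3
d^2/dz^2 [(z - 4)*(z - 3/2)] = 2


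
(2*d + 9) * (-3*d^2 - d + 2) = -6*d^3 - 29*d^2 - 5*d + 18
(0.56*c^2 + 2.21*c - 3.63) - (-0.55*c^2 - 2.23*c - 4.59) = 1.11*c^2 + 4.44*c + 0.96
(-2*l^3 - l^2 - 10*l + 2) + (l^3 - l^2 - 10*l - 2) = -l^3 - 2*l^2 - 20*l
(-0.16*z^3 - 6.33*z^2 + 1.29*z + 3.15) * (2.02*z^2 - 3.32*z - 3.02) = -0.3232*z^5 - 12.2554*z^4 + 24.1046*z^3 + 21.1968*z^2 - 14.3538*z - 9.513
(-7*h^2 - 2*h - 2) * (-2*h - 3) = 14*h^3 + 25*h^2 + 10*h + 6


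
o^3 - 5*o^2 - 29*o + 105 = (o - 7)*(o - 3)*(o + 5)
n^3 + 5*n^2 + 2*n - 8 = (n - 1)*(n + 2)*(n + 4)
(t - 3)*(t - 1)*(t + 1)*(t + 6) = t^4 + 3*t^3 - 19*t^2 - 3*t + 18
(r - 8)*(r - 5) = r^2 - 13*r + 40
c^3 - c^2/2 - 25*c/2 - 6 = (c - 4)*(c + 1/2)*(c + 3)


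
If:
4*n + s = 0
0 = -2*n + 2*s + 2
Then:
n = 1/5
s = -4/5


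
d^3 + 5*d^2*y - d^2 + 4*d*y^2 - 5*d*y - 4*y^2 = (d - 1)*(d + y)*(d + 4*y)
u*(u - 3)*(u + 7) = u^3 + 4*u^2 - 21*u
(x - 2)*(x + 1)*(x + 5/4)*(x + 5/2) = x^4 + 11*x^3/4 - 21*x^2/8 - 85*x/8 - 25/4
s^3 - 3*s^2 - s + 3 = (s - 3)*(s - 1)*(s + 1)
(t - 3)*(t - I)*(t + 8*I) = t^3 - 3*t^2 + 7*I*t^2 + 8*t - 21*I*t - 24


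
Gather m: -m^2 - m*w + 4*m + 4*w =-m^2 + m*(4 - w) + 4*w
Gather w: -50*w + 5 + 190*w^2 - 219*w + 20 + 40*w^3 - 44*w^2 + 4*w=40*w^3 + 146*w^2 - 265*w + 25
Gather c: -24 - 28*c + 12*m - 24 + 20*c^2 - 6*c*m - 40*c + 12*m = 20*c^2 + c*(-6*m - 68) + 24*m - 48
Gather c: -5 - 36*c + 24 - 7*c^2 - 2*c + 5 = -7*c^2 - 38*c + 24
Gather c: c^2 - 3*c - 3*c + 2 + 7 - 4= c^2 - 6*c + 5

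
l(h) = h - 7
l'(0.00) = 1.00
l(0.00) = -7.00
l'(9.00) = 1.00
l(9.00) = 2.00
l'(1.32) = 1.00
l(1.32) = -5.68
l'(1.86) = 1.00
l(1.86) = -5.14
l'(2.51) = 1.00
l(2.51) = -4.49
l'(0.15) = 1.00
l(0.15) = -6.85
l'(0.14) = 1.00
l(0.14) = -6.86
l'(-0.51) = 1.00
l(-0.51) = -7.51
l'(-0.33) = 1.00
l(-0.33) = -7.33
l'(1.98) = 1.00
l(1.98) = -5.02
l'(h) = 1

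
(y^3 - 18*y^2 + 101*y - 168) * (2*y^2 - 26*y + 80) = 2*y^5 - 62*y^4 + 750*y^3 - 4402*y^2 + 12448*y - 13440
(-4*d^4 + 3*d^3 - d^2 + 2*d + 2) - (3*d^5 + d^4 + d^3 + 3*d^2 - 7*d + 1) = -3*d^5 - 5*d^4 + 2*d^3 - 4*d^2 + 9*d + 1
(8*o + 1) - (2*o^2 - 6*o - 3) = -2*o^2 + 14*o + 4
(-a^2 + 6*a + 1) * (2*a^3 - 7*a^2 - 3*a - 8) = -2*a^5 + 19*a^4 - 37*a^3 - 17*a^2 - 51*a - 8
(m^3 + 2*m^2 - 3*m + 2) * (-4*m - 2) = -4*m^4 - 10*m^3 + 8*m^2 - 2*m - 4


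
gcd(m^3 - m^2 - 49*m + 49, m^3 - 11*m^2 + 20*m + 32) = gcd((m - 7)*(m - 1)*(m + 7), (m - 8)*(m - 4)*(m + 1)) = 1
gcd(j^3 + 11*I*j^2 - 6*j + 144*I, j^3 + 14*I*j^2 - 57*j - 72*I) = j + 8*I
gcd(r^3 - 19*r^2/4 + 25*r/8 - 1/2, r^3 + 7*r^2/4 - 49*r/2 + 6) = r^2 - 17*r/4 + 1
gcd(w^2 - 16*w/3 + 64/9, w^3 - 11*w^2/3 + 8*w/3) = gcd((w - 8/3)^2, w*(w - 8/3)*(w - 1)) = w - 8/3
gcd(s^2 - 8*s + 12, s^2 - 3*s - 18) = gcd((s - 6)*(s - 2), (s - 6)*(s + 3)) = s - 6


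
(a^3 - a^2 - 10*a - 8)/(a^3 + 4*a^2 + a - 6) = (a^2 - 3*a - 4)/(a^2 + 2*a - 3)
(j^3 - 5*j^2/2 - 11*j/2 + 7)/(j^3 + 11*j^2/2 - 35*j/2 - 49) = (j - 1)/(j + 7)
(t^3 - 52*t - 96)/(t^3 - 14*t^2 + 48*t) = (t^2 + 8*t + 12)/(t*(t - 6))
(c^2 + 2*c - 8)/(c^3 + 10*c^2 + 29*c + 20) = (c - 2)/(c^2 + 6*c + 5)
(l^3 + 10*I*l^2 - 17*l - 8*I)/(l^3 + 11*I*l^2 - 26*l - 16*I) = (l + I)/(l + 2*I)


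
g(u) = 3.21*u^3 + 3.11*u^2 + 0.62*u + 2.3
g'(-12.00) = 1312.70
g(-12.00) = -5104.18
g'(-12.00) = 1312.70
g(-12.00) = -5104.18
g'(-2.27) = 36.12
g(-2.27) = -20.63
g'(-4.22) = 145.87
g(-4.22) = -186.17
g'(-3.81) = 116.71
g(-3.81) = -132.45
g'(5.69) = 347.79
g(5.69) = 697.86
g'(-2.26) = 35.75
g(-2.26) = -20.27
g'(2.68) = 86.46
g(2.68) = 88.09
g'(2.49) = 75.81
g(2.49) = 72.68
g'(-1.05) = 4.71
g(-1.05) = 1.36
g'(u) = 9.63*u^2 + 6.22*u + 0.62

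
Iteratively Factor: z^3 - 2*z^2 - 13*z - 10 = (z + 1)*(z^2 - 3*z - 10) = (z - 5)*(z + 1)*(z + 2)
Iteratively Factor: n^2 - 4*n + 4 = (n - 2)*(n - 2)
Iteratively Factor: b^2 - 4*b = (b)*(b - 4)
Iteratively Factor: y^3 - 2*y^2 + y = (y - 1)*(y^2 - y) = (y - 1)^2*(y)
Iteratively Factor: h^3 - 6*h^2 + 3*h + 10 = (h - 2)*(h^2 - 4*h - 5) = (h - 5)*(h - 2)*(h + 1)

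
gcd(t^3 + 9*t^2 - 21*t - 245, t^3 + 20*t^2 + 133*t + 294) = t^2 + 14*t + 49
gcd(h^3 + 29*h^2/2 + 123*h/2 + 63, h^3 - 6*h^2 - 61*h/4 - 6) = h + 3/2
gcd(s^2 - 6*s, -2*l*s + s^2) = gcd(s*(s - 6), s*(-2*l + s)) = s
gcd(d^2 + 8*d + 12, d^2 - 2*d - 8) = d + 2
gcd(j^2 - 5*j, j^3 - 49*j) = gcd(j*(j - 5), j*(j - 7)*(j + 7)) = j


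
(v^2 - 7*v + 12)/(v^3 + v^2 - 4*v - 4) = (v^2 - 7*v + 12)/(v^3 + v^2 - 4*v - 4)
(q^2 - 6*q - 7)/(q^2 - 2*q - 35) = (q + 1)/(q + 5)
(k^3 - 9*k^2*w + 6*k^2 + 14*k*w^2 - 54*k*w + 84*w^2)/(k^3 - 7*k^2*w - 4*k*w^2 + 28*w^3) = (k + 6)/(k + 2*w)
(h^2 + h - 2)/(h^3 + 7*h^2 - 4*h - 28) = (h - 1)/(h^2 + 5*h - 14)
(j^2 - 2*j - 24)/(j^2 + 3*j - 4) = (j - 6)/(j - 1)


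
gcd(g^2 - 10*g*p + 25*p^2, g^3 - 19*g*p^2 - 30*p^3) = -g + 5*p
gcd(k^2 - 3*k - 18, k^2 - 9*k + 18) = k - 6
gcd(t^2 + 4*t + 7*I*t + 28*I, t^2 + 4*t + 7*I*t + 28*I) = t^2 + t*(4 + 7*I) + 28*I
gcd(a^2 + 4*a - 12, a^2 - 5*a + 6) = a - 2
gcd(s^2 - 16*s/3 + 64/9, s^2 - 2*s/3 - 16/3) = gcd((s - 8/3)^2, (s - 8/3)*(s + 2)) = s - 8/3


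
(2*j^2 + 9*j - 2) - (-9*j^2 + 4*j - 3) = 11*j^2 + 5*j + 1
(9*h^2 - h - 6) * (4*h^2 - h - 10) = 36*h^4 - 13*h^3 - 113*h^2 + 16*h + 60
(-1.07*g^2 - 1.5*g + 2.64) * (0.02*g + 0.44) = -0.0214*g^3 - 0.5008*g^2 - 0.6072*g + 1.1616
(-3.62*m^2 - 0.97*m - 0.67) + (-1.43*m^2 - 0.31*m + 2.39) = -5.05*m^2 - 1.28*m + 1.72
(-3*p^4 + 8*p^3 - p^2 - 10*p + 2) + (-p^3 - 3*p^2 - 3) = -3*p^4 + 7*p^3 - 4*p^2 - 10*p - 1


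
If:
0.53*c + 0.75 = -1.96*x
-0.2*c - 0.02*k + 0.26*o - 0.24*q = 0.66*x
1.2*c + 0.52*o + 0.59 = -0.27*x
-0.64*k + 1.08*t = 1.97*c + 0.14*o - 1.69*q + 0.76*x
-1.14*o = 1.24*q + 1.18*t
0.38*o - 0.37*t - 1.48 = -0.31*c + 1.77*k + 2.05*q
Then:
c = 1.38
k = 0.96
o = -3.92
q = -3.40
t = 7.36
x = -0.75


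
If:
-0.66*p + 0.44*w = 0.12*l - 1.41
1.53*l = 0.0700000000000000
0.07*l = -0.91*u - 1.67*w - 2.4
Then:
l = 0.05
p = 0.666666666666667*w + 2.12804515745692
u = -1.83516483516484*w - 2.64088199382317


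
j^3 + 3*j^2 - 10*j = j*(j - 2)*(j + 5)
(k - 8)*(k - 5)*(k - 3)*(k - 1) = k^4 - 17*k^3 + 95*k^2 - 199*k + 120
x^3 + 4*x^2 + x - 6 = (x - 1)*(x + 2)*(x + 3)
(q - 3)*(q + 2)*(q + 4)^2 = q^4 + 7*q^3 + 2*q^2 - 64*q - 96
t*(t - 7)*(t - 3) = t^3 - 10*t^2 + 21*t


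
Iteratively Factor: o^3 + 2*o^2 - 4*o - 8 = (o + 2)*(o^2 - 4) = (o + 2)^2*(o - 2)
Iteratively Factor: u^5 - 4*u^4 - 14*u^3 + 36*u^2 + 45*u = (u + 1)*(u^4 - 5*u^3 - 9*u^2 + 45*u) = (u + 1)*(u + 3)*(u^3 - 8*u^2 + 15*u) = (u - 5)*(u + 1)*(u + 3)*(u^2 - 3*u) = u*(u - 5)*(u + 1)*(u + 3)*(u - 3)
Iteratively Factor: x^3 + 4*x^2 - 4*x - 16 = (x - 2)*(x^2 + 6*x + 8) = (x - 2)*(x + 2)*(x + 4)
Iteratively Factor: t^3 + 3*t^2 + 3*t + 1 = (t + 1)*(t^2 + 2*t + 1) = (t + 1)^2*(t + 1)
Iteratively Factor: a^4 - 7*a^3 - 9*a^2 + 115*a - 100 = (a - 5)*(a^3 - 2*a^2 - 19*a + 20) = (a - 5)^2*(a^2 + 3*a - 4) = (a - 5)^2*(a - 1)*(a + 4)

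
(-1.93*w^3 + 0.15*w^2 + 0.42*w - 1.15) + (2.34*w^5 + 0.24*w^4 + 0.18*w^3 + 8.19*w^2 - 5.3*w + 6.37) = 2.34*w^5 + 0.24*w^4 - 1.75*w^3 + 8.34*w^2 - 4.88*w + 5.22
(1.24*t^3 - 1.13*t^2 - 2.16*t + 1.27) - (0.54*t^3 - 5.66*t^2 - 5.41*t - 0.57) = 0.7*t^3 + 4.53*t^2 + 3.25*t + 1.84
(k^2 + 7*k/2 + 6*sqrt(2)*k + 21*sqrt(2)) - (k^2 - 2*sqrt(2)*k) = 7*k/2 + 8*sqrt(2)*k + 21*sqrt(2)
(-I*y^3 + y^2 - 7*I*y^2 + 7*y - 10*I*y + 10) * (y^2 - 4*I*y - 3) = -I*y^5 - 3*y^4 - 7*I*y^4 - 21*y^3 - 11*I*y^3 - 33*y^2 - 7*I*y^2 - 21*y - 10*I*y - 30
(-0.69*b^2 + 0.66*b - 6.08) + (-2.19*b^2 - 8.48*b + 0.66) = -2.88*b^2 - 7.82*b - 5.42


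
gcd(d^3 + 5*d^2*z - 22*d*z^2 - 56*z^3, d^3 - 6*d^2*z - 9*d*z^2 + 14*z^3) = d + 2*z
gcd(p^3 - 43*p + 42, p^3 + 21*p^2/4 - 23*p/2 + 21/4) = p^2 + 6*p - 7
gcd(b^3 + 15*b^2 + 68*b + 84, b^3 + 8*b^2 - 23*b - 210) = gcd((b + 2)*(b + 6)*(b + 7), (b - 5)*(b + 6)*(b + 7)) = b^2 + 13*b + 42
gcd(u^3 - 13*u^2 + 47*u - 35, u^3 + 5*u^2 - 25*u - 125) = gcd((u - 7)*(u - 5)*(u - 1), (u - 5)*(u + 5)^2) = u - 5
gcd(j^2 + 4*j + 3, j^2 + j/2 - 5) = 1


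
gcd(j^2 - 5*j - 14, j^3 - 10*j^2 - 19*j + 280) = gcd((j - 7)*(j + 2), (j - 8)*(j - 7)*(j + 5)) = j - 7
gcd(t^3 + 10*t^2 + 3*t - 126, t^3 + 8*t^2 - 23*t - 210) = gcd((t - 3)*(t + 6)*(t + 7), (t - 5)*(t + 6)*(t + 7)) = t^2 + 13*t + 42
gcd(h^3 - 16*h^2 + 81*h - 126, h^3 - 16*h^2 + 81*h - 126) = h^3 - 16*h^2 + 81*h - 126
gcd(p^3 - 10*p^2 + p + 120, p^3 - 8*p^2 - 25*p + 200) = p^2 - 13*p + 40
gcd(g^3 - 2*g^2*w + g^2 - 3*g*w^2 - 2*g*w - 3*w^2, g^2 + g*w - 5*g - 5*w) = g + w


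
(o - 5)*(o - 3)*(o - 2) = o^3 - 10*o^2 + 31*o - 30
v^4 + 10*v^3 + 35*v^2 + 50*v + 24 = (v + 1)*(v + 2)*(v + 3)*(v + 4)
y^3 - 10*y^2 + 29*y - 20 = (y - 5)*(y - 4)*(y - 1)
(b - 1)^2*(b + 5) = b^3 + 3*b^2 - 9*b + 5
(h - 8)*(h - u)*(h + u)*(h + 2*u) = h^4 + 2*h^3*u - 8*h^3 - h^2*u^2 - 16*h^2*u - 2*h*u^3 + 8*h*u^2 + 16*u^3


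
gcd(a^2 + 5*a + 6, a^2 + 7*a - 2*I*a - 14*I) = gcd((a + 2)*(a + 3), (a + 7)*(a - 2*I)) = 1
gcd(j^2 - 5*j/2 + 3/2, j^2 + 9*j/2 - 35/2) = 1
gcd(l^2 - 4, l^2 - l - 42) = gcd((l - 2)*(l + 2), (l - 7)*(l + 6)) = 1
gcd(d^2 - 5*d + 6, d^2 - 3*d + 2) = d - 2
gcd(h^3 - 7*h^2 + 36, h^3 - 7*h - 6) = h^2 - h - 6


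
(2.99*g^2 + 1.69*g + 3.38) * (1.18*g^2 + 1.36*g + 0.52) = 3.5282*g^4 + 6.0606*g^3 + 7.8416*g^2 + 5.4756*g + 1.7576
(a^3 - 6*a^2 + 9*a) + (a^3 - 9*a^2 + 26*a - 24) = 2*a^3 - 15*a^2 + 35*a - 24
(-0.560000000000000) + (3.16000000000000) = 2.60000000000000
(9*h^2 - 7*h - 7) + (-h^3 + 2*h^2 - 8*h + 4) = -h^3 + 11*h^2 - 15*h - 3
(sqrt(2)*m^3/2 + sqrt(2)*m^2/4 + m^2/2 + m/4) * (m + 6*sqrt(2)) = sqrt(2)*m^4/2 + sqrt(2)*m^3/4 + 13*m^3/2 + 13*m^2/4 + 3*sqrt(2)*m^2 + 3*sqrt(2)*m/2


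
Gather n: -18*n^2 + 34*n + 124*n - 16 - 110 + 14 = -18*n^2 + 158*n - 112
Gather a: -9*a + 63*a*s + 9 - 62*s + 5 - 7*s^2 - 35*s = a*(63*s - 9) - 7*s^2 - 97*s + 14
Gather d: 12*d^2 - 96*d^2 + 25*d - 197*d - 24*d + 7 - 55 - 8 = -84*d^2 - 196*d - 56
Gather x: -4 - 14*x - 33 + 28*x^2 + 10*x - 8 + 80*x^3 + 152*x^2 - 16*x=80*x^3 + 180*x^2 - 20*x - 45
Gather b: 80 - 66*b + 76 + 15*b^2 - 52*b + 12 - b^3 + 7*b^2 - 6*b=-b^3 + 22*b^2 - 124*b + 168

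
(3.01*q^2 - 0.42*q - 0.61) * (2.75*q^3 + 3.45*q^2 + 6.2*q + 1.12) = 8.2775*q^5 + 9.2295*q^4 + 15.5355*q^3 - 1.3373*q^2 - 4.2524*q - 0.6832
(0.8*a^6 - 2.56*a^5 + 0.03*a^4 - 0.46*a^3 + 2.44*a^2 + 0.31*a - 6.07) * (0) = 0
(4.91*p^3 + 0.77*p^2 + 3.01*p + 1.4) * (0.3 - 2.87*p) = -14.0917*p^4 - 0.7369*p^3 - 8.4077*p^2 - 3.115*p + 0.42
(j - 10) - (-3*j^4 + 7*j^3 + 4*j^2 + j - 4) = 3*j^4 - 7*j^3 - 4*j^2 - 6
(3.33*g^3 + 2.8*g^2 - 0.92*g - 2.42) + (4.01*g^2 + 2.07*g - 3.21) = 3.33*g^3 + 6.81*g^2 + 1.15*g - 5.63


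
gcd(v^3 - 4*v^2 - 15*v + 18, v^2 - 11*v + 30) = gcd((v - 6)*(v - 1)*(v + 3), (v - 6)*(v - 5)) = v - 6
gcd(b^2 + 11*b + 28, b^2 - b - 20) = b + 4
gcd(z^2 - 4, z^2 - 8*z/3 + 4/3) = z - 2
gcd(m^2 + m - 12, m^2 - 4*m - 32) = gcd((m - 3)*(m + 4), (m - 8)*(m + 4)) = m + 4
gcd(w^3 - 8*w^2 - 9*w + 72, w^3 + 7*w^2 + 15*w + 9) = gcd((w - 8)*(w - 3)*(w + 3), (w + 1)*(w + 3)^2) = w + 3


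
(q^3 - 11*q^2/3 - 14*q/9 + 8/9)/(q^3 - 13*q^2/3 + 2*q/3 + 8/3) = (q - 1/3)/(q - 1)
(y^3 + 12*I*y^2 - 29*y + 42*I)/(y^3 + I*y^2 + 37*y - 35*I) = (y + 6*I)/(y - 5*I)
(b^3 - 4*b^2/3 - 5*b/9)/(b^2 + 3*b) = (9*b^2 - 12*b - 5)/(9*(b + 3))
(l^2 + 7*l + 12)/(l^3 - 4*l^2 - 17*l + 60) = (l + 3)/(l^2 - 8*l + 15)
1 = 1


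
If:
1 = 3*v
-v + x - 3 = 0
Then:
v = 1/3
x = 10/3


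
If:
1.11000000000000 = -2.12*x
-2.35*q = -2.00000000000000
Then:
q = 0.85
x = -0.52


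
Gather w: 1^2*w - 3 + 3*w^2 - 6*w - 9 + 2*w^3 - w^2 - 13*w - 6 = 2*w^3 + 2*w^2 - 18*w - 18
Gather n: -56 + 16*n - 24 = 16*n - 80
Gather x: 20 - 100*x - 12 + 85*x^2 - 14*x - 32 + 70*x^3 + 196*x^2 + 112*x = 70*x^3 + 281*x^2 - 2*x - 24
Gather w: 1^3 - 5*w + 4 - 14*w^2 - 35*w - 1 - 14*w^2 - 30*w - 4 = -28*w^2 - 70*w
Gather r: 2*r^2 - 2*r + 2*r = 2*r^2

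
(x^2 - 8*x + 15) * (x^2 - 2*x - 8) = x^4 - 10*x^3 + 23*x^2 + 34*x - 120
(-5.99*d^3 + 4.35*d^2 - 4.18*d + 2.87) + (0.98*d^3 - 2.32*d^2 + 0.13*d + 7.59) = -5.01*d^3 + 2.03*d^2 - 4.05*d + 10.46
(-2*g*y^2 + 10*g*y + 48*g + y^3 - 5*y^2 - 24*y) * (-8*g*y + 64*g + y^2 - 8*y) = 16*g^2*y^3 - 208*g^2*y^2 + 256*g^2*y + 3072*g^2 - 10*g*y^4 + 130*g*y^3 - 160*g*y^2 - 1920*g*y + y^5 - 13*y^4 + 16*y^3 + 192*y^2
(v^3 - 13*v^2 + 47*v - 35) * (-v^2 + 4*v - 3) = -v^5 + 17*v^4 - 102*v^3 + 262*v^2 - 281*v + 105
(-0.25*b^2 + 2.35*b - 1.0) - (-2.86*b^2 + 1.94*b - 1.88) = 2.61*b^2 + 0.41*b + 0.88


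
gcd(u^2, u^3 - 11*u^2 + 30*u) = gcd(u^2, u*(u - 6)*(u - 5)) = u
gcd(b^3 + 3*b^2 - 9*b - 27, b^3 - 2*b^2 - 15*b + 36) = b - 3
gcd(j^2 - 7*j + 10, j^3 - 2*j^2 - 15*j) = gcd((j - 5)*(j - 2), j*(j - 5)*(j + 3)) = j - 5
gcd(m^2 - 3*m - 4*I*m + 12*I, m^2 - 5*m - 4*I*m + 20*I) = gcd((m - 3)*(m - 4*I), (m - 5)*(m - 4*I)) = m - 4*I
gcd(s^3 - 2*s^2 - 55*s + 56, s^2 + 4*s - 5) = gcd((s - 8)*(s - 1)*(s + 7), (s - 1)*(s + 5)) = s - 1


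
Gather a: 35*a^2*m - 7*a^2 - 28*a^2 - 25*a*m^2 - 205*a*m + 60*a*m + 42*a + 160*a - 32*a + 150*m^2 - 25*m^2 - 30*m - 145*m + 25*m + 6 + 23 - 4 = a^2*(35*m - 35) + a*(-25*m^2 - 145*m + 170) + 125*m^2 - 150*m + 25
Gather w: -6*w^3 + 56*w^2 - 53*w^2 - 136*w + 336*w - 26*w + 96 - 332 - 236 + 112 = -6*w^3 + 3*w^2 + 174*w - 360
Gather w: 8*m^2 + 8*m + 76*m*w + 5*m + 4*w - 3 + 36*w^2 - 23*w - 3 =8*m^2 + 13*m + 36*w^2 + w*(76*m - 19) - 6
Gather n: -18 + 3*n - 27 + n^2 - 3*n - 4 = n^2 - 49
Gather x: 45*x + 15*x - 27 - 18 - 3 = 60*x - 48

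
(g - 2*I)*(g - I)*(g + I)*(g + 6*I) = g^4 + 4*I*g^3 + 13*g^2 + 4*I*g + 12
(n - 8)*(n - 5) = n^2 - 13*n + 40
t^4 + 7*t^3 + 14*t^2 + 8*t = t*(t + 1)*(t + 2)*(t + 4)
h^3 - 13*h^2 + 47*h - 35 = (h - 7)*(h - 5)*(h - 1)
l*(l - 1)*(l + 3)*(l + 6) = l^4 + 8*l^3 + 9*l^2 - 18*l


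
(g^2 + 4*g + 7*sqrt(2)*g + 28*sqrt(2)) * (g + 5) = g^3 + 9*g^2 + 7*sqrt(2)*g^2 + 20*g + 63*sqrt(2)*g + 140*sqrt(2)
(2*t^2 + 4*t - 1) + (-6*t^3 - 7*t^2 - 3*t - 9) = -6*t^3 - 5*t^2 + t - 10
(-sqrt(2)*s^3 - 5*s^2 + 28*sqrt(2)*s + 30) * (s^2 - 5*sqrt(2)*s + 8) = -sqrt(2)*s^5 + 5*s^4 + 45*sqrt(2)*s^3 - 290*s^2 + 74*sqrt(2)*s + 240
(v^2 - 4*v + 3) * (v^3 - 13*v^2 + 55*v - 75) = v^5 - 17*v^4 + 110*v^3 - 334*v^2 + 465*v - 225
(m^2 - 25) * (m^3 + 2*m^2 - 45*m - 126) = m^5 + 2*m^4 - 70*m^3 - 176*m^2 + 1125*m + 3150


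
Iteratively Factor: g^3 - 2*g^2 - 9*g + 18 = (g + 3)*(g^2 - 5*g + 6) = (g - 3)*(g + 3)*(g - 2)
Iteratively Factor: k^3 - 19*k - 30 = (k - 5)*(k^2 + 5*k + 6) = (k - 5)*(k + 3)*(k + 2)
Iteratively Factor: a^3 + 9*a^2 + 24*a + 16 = (a + 4)*(a^2 + 5*a + 4) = (a + 1)*(a + 4)*(a + 4)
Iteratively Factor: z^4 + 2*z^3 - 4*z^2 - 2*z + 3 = (z + 1)*(z^3 + z^2 - 5*z + 3) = (z - 1)*(z + 1)*(z^2 + 2*z - 3) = (z - 1)*(z + 1)*(z + 3)*(z - 1)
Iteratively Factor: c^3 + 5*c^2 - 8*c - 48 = (c + 4)*(c^2 + c - 12) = (c + 4)^2*(c - 3)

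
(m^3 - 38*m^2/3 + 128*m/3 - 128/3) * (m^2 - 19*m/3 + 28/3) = m^5 - 19*m^4 + 1190*m^3/9 - 3880*m^2/9 + 6016*m/9 - 3584/9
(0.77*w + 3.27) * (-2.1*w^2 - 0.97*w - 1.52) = -1.617*w^3 - 7.6139*w^2 - 4.3423*w - 4.9704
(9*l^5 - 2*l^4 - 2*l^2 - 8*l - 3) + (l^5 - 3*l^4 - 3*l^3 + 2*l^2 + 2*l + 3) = 10*l^5 - 5*l^4 - 3*l^3 - 6*l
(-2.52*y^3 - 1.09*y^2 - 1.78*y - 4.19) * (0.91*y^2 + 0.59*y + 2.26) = -2.2932*y^5 - 2.4787*y^4 - 7.9581*y^3 - 7.3265*y^2 - 6.4949*y - 9.4694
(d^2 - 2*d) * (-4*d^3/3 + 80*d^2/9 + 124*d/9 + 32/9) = -4*d^5/3 + 104*d^4/9 - 4*d^3 - 24*d^2 - 64*d/9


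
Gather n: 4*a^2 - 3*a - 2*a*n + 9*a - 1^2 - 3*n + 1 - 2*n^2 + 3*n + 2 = 4*a^2 - 2*a*n + 6*a - 2*n^2 + 2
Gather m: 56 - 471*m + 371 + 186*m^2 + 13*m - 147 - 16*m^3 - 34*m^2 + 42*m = -16*m^3 + 152*m^2 - 416*m + 280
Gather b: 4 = 4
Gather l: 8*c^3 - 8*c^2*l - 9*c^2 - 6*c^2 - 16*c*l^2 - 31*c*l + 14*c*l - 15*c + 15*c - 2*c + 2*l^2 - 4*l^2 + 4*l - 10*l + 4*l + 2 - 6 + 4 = 8*c^3 - 15*c^2 - 2*c + l^2*(-16*c - 2) + l*(-8*c^2 - 17*c - 2)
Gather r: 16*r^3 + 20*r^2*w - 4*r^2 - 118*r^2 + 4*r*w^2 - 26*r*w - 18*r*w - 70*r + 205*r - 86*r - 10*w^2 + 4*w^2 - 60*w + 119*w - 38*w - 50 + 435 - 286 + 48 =16*r^3 + r^2*(20*w - 122) + r*(4*w^2 - 44*w + 49) - 6*w^2 + 21*w + 147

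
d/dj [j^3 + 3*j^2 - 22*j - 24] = 3*j^2 + 6*j - 22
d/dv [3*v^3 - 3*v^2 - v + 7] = 9*v^2 - 6*v - 1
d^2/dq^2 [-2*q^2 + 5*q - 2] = -4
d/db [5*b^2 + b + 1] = 10*b + 1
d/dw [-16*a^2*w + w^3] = -16*a^2 + 3*w^2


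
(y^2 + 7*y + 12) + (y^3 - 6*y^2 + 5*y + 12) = y^3 - 5*y^2 + 12*y + 24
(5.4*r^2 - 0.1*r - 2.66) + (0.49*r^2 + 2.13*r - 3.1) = 5.89*r^2 + 2.03*r - 5.76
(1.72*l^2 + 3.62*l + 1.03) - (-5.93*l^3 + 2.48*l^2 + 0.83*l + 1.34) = 5.93*l^3 - 0.76*l^2 + 2.79*l - 0.31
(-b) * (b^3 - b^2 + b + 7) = -b^4 + b^3 - b^2 - 7*b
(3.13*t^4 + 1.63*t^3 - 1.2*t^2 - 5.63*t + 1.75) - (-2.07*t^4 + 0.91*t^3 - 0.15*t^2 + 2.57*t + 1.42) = 5.2*t^4 + 0.72*t^3 - 1.05*t^2 - 8.2*t + 0.33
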